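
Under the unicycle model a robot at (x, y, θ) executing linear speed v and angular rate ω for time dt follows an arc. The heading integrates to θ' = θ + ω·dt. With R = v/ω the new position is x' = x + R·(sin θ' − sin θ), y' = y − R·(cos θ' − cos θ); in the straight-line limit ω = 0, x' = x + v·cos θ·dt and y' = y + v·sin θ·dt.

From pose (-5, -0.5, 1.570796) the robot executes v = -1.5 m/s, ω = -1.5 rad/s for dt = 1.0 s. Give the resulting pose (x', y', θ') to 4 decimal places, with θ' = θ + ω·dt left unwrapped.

(-5.9293, -1.4975, 0.0708)

θ' = 1.5708 + -1.5·1.0 = 0.0708
R = v/ω = -1.5/-1.5 = 1.0000
x' = -5 + 1.0000·(sin 0.0708 − sin 1.5708) = -5.9293
y' = -0.5 − 1.0000·(cos 0.0708 − cos 1.5708) = -1.4975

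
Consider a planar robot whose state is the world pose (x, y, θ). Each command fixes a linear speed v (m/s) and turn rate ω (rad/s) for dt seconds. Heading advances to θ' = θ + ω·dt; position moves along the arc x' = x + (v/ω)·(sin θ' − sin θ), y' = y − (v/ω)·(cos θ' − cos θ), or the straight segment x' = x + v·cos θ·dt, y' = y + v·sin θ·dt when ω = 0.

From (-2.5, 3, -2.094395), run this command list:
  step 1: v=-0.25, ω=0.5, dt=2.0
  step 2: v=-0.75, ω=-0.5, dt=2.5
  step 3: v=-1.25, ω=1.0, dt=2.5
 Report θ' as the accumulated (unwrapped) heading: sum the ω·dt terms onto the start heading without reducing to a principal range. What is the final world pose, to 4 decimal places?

(-3.3168, 7.3235, 0.1556)

step 1: θ'=-1.0944 (R=-0.5000) → pose (-2.4887, 3.4793, -1.0944)
step 2: θ'=-2.3444 (R=1.5000) → pose (-2.2288, 5.2152, -2.3444)
step 3: θ'=0.1556 (R=-1.2500) → pose (-3.3168, 7.3235, 0.1556)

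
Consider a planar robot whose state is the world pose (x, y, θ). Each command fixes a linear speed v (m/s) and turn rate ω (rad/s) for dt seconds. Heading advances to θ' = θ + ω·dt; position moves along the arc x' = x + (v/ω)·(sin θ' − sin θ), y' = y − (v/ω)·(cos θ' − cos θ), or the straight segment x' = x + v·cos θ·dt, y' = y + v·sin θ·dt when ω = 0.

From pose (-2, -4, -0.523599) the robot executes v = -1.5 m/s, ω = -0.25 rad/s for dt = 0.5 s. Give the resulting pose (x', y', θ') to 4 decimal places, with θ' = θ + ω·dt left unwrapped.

(-2.6244, -3.5854, -0.6486)

θ' = -0.5236 + -0.25·0.5 = -0.6486
R = v/ω = -1.5/-0.25 = 6.0000
x' = -2 + 6.0000·(sin -0.6486 − sin -0.5236) = -2.6244
y' = -4 − 6.0000·(cos -0.6486 − cos -0.5236) = -3.5854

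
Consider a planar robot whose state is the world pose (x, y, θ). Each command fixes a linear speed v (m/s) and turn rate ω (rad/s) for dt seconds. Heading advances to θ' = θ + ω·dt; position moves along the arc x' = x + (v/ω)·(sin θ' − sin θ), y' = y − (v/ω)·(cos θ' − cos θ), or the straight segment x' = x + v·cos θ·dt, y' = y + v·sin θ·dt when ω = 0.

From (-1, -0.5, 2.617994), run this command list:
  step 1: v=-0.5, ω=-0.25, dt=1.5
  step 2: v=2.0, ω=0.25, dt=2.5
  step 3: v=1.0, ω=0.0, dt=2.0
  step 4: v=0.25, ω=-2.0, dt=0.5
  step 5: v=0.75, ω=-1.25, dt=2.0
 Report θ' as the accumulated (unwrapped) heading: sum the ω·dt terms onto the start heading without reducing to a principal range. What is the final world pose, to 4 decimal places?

(-5.6163, 3.0181, -0.6320)

step 1: θ'=2.2430 (R=2.0000) → pose (-0.4351, -0.9866, 2.2430)
step 2: θ'=2.8680 (R=8.0000) → pose (-4.5331, 1.7341, 2.8680)
step 3: θ'=2.8680 (straight) → pose (-6.4588, 2.2745, 2.8680)
step 4: θ'=1.8680 (R=-0.1250) → pose (-6.5445, 2.3583, 1.8680)
step 5: θ'=-0.6320 (R=-0.6000) → pose (-5.6163, 3.0181, -0.6320)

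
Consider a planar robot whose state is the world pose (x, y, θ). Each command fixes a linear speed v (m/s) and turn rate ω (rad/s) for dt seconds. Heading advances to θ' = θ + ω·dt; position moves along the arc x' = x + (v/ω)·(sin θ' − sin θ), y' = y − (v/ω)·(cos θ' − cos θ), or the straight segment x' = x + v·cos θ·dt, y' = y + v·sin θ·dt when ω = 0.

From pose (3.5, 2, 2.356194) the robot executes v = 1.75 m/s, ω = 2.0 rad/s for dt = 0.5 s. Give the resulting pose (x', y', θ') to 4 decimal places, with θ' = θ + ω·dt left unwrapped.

θ' = 2.3562 + 2.0·0.5 = 3.3562
R = v/ω = 1.75/2.0 = 0.8750
x' = 3.5 + 0.8750·(sin 3.3562 − sin 2.3562) = 2.6949
y' = 2 − 0.8750·(cos 3.3562 − cos 2.3562) = 2.2362

(2.6949, 2.2362, 3.3562)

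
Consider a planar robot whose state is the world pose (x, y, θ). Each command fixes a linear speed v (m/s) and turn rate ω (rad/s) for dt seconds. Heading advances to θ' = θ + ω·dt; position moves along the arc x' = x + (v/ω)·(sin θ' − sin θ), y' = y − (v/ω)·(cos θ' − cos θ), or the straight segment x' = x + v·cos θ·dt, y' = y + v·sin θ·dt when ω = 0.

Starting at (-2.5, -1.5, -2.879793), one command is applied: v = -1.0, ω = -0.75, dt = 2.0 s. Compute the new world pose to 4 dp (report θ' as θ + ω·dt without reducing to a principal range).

θ' = -2.8798 + -0.75·2.0 = -4.3798
R = v/ω = -1.0/-0.75 = 1.3333
x' = -2.5 + 1.3333·(sin -4.3798 − sin -2.8798) = -0.8946
y' = -1.5 − 1.3333·(cos -4.3798 − cos -2.8798) = -2.3526

(-0.8946, -2.3526, -4.3798)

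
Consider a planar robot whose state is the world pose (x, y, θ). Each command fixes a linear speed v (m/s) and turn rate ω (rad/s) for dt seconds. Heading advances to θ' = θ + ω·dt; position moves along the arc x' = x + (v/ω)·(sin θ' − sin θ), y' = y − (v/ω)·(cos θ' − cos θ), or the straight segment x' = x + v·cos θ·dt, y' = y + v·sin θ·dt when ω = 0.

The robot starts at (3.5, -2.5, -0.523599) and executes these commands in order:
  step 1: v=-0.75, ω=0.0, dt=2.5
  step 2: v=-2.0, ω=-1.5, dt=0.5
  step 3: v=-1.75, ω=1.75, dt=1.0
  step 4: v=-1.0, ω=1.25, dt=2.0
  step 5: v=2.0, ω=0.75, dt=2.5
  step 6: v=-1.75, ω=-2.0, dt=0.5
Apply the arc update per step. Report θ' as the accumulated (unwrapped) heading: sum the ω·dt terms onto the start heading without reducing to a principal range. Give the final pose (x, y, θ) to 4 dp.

step 1: θ'=-0.5236 (straight) → pose (1.8762, -1.5625, -0.5236)
step 2: θ'=-1.2736 (R=1.3333) → pose (1.2680, -0.7983, -1.2736)
step 3: θ'=0.4764 (R=-1.0000) → pose (-0.1468, -0.2024, 0.4764)
step 4: θ'=2.9764 (R=-0.8000) → pose (0.0886, -1.7025, 2.9764)
step 5: θ'=4.8514 (R=2.6667) → pose (-2.9909, -4.7023, 4.8514)
step 6: θ'=3.8514 (R=0.8750) → pose (-2.6946, -3.9174, 3.8514)

(-2.6946, -3.9174, 3.8514)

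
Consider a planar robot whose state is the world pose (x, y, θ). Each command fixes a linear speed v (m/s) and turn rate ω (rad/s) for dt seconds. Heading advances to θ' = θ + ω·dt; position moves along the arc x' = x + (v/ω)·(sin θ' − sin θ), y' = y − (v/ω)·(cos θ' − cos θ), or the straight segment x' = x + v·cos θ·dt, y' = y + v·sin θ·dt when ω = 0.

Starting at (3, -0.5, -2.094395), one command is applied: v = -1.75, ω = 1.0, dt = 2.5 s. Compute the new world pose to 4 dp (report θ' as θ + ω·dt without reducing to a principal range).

θ' = -2.0944 + 1.0·2.5 = 0.4056
R = v/ω = -1.75/1.0 = -1.7500
x' = 3 + -1.7500·(sin 0.4056 − sin -2.0944) = 0.7939
y' = -0.5 − -1.7500·(cos 0.4056 − cos -2.0944) = 1.9830

(0.7939, 1.9830, 0.4056)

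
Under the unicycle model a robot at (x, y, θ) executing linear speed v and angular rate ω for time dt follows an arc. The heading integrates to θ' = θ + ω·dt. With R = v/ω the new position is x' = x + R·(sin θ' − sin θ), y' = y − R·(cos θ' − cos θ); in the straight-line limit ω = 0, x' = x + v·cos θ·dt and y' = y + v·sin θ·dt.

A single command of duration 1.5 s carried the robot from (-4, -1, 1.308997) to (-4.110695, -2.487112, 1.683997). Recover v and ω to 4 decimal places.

Δθ = 1.683997 − 1.308997 = 0.375000
ω = Δθ/dt = 0.375000/1.5 = 0.2500
R = −Δy/(cos θ' − cos θ) = -4.0000
v = R·ω = -4.0000·0.2500 = -1.0000

v = -1.0000, ω = 0.2500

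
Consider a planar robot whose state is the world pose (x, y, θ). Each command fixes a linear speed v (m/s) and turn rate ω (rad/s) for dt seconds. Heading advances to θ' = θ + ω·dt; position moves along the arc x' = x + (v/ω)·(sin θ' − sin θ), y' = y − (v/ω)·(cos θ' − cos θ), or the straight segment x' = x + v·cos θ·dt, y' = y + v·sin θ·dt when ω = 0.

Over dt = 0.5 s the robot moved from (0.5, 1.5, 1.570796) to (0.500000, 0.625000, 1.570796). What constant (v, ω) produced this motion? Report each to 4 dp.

v = -1.7500, ω = 0.0000

Δθ = 1.570796 − 1.570796 = 0.000000
ω = Δθ/dt = 0.000000/0.5 = 0.0000
ω = 0 → v = (Δx·cos θ + Δy·sin θ)/dt = -1.7500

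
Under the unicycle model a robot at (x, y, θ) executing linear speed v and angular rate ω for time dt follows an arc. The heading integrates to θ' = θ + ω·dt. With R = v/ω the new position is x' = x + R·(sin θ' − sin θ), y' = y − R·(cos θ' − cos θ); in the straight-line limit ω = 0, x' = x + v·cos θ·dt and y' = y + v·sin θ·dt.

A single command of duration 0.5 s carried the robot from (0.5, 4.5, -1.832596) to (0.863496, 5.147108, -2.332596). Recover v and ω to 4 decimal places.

v = -1.5000, ω = -1.0000

Δθ = -2.332596 − -1.832596 = -0.500000
ω = Δθ/dt = -0.500000/0.5 = -1.0000
R = −Δy/(cos θ' − cos θ) = 1.5000
v = R·ω = 1.5000·-1.0000 = -1.5000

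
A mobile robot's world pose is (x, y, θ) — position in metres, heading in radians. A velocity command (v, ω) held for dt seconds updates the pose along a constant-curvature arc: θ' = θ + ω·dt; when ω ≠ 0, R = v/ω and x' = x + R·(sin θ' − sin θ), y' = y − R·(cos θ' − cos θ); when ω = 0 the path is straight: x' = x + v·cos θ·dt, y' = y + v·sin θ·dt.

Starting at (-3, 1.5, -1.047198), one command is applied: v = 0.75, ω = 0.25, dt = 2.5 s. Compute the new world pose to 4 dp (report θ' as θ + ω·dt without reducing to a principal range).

(-1.6312, 0.2634, -0.4222)

θ' = -1.0472 + 0.25·2.5 = -0.4222
R = v/ω = 0.75/0.25 = 3.0000
x' = -3 + 3.0000·(sin -0.4222 − sin -1.0472) = -1.6312
y' = 1.5 − 3.0000·(cos -0.4222 − cos -1.0472) = 0.2634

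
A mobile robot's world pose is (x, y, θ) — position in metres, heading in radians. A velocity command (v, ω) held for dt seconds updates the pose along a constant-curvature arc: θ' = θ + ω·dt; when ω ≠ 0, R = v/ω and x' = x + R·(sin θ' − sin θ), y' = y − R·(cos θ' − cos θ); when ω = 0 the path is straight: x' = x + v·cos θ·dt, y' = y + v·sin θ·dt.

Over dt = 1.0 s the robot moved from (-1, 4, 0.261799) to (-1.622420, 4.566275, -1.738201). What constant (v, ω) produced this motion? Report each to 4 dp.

v = -1.0000, ω = -2.0000

Δθ = -1.738201 − 0.261799 = -2.000000
ω = Δθ/dt = -2.000000/1.0 = -2.0000
R = Δx/(sin θ' − sin θ) = 0.5000
v = R·ω = 0.5000·-2.0000 = -1.0000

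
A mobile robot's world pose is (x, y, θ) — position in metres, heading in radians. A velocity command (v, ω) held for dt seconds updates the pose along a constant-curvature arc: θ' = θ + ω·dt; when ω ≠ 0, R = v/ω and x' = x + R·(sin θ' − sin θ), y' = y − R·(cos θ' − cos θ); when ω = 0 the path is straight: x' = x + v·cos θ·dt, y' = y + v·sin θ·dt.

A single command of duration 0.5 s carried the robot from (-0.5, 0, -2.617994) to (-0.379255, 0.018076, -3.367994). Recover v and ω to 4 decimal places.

v = -0.2500, ω = -1.5000

Δθ = -3.367994 − -2.617994 = -0.750000
ω = Δθ/dt = -0.750000/0.5 = -1.5000
R = Δx/(sin θ' − sin θ) = 0.1667
v = R·ω = 0.1667·-1.5000 = -0.2500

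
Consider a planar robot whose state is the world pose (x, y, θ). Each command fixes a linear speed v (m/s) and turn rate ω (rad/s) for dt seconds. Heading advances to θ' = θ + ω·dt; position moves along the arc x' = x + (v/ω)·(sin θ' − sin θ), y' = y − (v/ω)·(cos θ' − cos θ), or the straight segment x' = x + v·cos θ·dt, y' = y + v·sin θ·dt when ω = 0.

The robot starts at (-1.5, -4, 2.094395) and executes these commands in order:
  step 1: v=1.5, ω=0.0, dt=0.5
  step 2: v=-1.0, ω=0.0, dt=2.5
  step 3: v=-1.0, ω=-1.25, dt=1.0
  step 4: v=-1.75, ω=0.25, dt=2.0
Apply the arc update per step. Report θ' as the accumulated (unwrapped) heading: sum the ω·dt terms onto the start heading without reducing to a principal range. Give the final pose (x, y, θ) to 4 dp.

(-2.3081, -9.5249, 1.3444)

step 1: θ'=2.0944 (straight) → pose (-1.8750, -3.3505, 2.0944)
step 2: θ'=2.0944 (straight) → pose (-0.6250, -5.5155, 2.0944)
step 3: θ'=0.8444 (R=0.8000) → pose (-0.7198, -6.4469, 0.8444)
step 4: θ'=1.3444 (R=-7.0000) → pose (-2.3081, -9.5249, 1.3444)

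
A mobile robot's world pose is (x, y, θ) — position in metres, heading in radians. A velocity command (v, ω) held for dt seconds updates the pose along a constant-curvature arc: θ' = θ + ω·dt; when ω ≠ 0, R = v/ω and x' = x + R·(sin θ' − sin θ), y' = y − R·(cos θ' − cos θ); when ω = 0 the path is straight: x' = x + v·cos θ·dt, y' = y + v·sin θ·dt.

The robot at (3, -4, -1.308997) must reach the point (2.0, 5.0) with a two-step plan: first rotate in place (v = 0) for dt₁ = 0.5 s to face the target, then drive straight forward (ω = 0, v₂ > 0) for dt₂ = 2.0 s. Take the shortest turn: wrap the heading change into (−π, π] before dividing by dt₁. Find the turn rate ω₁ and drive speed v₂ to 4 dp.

ω₁ = 5.9809, v₂ = 4.5277

heading to target = atan2(5−-4, 2−3) = 1.6815
Δθ = wrap(1.6815 − -1.3090) = 2.9905; ω₁ = Δθ/dt₁ = 5.9809
distance = √((2−3)² + (5−-4)²) = 9.0554; v₂ = distance/dt₂ = 4.5277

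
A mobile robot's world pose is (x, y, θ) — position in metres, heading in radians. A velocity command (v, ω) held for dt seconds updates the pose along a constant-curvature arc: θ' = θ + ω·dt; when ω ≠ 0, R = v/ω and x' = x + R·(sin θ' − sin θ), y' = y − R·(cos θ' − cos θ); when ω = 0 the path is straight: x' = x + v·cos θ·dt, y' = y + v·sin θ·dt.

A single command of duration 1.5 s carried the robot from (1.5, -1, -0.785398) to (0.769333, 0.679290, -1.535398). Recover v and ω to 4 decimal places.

v = -1.2500, ω = -0.5000

Δθ = -1.535398 − -0.785398 = -0.750000
ω = Δθ/dt = -0.750000/1.5 = -0.5000
R = −Δy/(cos θ' − cos θ) = 2.5000
v = R·ω = 2.5000·-0.5000 = -1.2500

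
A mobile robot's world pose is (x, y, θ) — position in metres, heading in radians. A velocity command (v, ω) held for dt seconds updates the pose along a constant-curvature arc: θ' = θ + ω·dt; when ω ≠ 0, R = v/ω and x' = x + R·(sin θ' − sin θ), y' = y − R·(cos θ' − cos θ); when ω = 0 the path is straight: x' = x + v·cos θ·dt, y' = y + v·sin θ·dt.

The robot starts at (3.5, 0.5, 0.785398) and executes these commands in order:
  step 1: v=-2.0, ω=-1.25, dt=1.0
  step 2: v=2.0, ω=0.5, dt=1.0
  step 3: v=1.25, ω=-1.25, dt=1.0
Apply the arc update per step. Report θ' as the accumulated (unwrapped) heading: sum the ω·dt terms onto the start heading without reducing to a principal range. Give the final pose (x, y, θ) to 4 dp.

(4.5582, -0.8712, -1.2146)

step 1: θ'=-0.4646 (R=1.6000) → pose (1.6517, 0.2010, -0.4646)
step 2: θ'=0.0354 (R=4.0000) → pose (3.5856, -0.2205, 0.0354)
step 3: θ'=-1.2146 (R=-1.0000) → pose (4.5582, -0.8712, -1.2146)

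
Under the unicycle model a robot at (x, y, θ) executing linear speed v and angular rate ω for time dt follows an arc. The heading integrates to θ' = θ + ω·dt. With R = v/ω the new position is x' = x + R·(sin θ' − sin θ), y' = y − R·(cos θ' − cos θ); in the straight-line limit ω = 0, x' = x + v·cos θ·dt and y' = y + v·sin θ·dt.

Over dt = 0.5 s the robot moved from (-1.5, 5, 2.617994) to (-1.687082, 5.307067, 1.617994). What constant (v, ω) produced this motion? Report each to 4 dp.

Δθ = 1.617994 − 2.617994 = -1.000000
ω = Δθ/dt = -1.000000/0.5 = -2.0000
R = −Δy/(cos θ' − cos θ) = -0.3750
v = R·ω = -0.3750·-2.0000 = 0.7500

v = 0.7500, ω = -2.0000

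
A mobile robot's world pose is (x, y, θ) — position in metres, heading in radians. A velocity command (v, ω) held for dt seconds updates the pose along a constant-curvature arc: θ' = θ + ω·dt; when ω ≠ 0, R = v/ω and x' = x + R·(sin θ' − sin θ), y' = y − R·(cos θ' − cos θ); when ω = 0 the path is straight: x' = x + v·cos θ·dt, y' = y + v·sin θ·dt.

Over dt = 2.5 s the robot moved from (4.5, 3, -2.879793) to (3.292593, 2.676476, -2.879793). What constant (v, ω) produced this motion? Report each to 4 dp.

v = 0.5000, ω = 0.0000

Δθ = -2.879793 − -2.879793 = 0.000000
ω = Δθ/dt = 0.000000/2.5 = 0.0000
ω = 0 → v = (Δx·cos θ + Δy·sin θ)/dt = 0.5000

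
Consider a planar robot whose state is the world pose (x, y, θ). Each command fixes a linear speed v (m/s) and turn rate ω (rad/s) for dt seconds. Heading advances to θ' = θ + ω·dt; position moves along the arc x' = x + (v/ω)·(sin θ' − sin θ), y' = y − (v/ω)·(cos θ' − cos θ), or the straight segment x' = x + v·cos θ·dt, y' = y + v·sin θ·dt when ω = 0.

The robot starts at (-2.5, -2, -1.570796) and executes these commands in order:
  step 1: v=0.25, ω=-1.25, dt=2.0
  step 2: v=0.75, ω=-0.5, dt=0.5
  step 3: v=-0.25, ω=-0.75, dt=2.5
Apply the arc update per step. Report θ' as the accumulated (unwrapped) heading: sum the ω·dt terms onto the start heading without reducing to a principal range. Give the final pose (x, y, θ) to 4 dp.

step 1: θ'=-4.0708 (R=-0.2000) → pose (-2.8602, -2.1197, -4.0708)
step 2: θ'=-4.3208 (R=-1.5000) → pose (-3.0450, -1.7945, -4.3208)
step 3: θ'=-6.1958 (R=0.3333) → pose (-3.3240, -2.2538, -6.1958)

(-3.3240, -2.2538, -6.1958)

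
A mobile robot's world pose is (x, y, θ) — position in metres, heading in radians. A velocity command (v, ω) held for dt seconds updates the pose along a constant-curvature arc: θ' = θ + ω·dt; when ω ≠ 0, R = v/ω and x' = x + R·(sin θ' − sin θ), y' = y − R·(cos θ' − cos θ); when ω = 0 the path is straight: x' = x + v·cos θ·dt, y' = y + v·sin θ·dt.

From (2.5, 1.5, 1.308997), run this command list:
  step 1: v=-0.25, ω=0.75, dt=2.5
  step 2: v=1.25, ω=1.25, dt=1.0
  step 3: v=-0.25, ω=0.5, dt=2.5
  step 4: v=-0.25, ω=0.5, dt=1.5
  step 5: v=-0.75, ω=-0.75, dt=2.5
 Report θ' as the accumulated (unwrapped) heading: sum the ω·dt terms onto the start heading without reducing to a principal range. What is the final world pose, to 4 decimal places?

(0.2226, 2.1296, 4.5590)

step 1: θ'=3.1840 (R=-0.3333) → pose (2.8361, 1.0807, 3.1840)
step 2: θ'=4.4340 (R=1.0000) → pose (1.9170, 0.3564, 4.4340)
step 3: θ'=5.6840 (R=-0.5000) → pose (1.7182, 0.9067, 5.6840)
step 4: θ'=6.4340 (R=-0.5000) → pose (1.3611, 0.9881, 6.4340)
step 5: θ'=4.5590 (R=1.0000) → pose (0.2226, 2.1296, 4.5590)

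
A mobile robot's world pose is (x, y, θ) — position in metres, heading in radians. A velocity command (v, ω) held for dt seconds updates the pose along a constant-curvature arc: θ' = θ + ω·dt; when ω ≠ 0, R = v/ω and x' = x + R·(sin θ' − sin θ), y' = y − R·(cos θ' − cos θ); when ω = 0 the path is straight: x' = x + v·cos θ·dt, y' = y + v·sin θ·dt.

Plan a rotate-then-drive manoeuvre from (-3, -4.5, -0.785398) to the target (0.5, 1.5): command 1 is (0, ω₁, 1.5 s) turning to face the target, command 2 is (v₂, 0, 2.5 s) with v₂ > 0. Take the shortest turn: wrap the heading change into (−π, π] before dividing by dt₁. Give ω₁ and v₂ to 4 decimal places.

ω₁ = 1.2187, v₂ = 2.7785

heading to target = atan2(1.5−-4.5, 0.5−-3) = 1.0427
Δθ = wrap(1.0427 − -0.7854) = 1.8281; ω₁ = Δθ/dt₁ = 1.2187
distance = √((0.5−-3)² + (1.5−-4.5)²) = 6.9462; v₂ = distance/dt₂ = 2.7785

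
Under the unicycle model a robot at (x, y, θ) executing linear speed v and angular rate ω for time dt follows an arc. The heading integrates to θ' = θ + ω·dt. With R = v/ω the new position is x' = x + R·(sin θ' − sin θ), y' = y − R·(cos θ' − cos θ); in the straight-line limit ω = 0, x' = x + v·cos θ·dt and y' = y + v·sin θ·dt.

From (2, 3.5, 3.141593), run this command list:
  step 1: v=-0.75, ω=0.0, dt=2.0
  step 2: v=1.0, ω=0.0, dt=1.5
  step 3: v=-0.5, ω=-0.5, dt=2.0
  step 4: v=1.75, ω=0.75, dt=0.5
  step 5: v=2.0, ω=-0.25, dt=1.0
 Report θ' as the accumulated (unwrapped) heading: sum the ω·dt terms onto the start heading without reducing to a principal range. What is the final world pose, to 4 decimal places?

step 1: θ'=3.1416 (straight) → pose (3.5000, 3.5000, 3.1416)
step 2: θ'=3.1416 (straight) → pose (2.0000, 3.5000, 3.1416)
step 3: θ'=2.1416 (R=1.0000) → pose (2.8415, 3.0403, 2.1416)
step 4: θ'=2.5166 (R=2.3333) → pose (2.2433, 3.6718, 2.5166)
step 5: θ'=2.2666 (R=-8.0000) → pose (0.7837, 5.0316, 2.2666)

(0.7837, 5.0316, 2.2666)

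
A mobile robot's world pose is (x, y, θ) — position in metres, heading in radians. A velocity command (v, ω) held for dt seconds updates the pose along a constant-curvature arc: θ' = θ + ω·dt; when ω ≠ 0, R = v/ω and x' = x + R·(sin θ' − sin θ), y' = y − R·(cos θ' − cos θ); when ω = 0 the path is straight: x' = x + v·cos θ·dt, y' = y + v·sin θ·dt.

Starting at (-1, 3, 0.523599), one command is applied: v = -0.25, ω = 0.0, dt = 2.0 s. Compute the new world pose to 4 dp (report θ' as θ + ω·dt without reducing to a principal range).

θ' = 0.5236 + 0.0·2.0 = 0.5236
ω = 0 → straight: x' = -1 + -0.25·cos(0.5236)·2.0 = -1.4330
y' = 3 + -0.25·sin(0.5236)·2.0 = 2.7500

(-1.4330, 2.7500, 0.5236)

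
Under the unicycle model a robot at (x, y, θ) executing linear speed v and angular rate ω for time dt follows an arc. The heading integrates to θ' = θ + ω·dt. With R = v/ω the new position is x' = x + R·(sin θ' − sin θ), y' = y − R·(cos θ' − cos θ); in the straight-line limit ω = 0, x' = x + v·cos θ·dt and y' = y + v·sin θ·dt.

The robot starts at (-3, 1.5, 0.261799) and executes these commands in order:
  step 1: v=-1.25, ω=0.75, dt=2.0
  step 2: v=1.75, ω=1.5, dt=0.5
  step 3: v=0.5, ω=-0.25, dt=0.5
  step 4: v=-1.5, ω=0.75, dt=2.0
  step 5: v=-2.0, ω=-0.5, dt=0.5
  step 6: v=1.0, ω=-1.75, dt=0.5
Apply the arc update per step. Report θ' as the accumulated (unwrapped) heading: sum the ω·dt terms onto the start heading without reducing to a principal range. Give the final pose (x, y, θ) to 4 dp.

step 1: θ'=1.7618 (R=-1.6667) → pose (-4.2050, -0.4263, 1.7618)
step 2: θ'=2.5118 (R=1.1667) → pose (-4.6633, 0.2951, 2.5118)
step 3: θ'=2.3868 (R=-2.0000) → pose (-4.8556, 0.4545, 2.3868)
step 4: θ'=3.8868 (R=-2.0000) → pose (-2.1291, 0.4415, 3.8868)
step 5: θ'=3.6368 (R=4.0000) → pose (-1.3175, 1.0212, 3.6368)
step 6: θ'=2.7618 (R=-0.5714) → pose (-1.8009, 0.9932, 2.7618)

(-1.8009, 0.9932, 2.7618)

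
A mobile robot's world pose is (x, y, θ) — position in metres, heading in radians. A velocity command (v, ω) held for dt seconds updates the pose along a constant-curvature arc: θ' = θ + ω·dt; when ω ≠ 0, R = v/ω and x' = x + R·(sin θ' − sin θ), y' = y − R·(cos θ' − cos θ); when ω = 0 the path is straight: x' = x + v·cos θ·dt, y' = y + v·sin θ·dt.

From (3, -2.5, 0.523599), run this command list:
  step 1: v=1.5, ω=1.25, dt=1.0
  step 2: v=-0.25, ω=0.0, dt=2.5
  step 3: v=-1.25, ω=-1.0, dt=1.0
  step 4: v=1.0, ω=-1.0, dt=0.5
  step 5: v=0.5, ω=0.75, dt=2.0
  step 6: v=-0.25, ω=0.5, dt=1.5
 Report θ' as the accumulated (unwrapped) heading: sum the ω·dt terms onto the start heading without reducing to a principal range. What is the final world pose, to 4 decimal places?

(4.4517, -2.2605, 2.5236)

step 1: θ'=1.7736 (R=1.2000) → pose (3.5754, -1.2191, 1.7736)
step 2: θ'=1.7736 (straight) → pose (3.7013, -1.8313, 1.7736)
step 3: θ'=0.7736 (R=1.2500) → pose (3.3503, -2.9773, 0.7736)
step 4: θ'=0.2736 (R=-1.0000) → pose (3.7788, -2.7299, 0.2736)
step 5: θ'=1.7736 (R=0.6667) → pose (4.2517, -1.9537, 1.7736)
step 6: θ'=2.5236 (R=-0.5000) → pose (4.4517, -2.2605, 2.5236)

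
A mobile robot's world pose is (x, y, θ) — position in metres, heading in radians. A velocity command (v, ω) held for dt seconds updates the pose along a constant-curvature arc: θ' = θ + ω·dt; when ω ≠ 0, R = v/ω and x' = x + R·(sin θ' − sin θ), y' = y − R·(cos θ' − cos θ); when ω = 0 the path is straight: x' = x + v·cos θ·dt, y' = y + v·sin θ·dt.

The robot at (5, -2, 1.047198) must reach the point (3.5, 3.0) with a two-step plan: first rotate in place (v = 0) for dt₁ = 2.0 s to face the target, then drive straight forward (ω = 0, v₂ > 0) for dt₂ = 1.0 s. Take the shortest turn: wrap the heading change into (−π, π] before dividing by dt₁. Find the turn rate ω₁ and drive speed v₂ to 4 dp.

heading to target = atan2(3−-2, 3.5−5) = 1.8623
Δθ = wrap(1.8623 − 1.0472) = 0.8151; ω₁ = Δθ/dt₁ = 0.4075
distance = √((3.5−5)² + (3−-2)²) = 5.2202; v₂ = distance/dt₂ = 5.2202

ω₁ = 0.4075, v₂ = 5.2202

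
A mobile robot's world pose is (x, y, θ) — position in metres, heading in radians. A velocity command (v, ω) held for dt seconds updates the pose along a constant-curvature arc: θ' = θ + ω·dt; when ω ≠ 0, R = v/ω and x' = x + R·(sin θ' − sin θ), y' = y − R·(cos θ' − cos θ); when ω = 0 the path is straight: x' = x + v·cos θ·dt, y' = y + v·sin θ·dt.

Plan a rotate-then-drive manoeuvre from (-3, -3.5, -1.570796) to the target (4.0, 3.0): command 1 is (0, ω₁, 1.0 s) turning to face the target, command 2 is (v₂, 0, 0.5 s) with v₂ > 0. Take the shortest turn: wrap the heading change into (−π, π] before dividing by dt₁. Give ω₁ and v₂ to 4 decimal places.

ω₁ = 2.3192, v₂ = 19.1050

heading to target = atan2(3−-3.5, 4−-3) = 0.7484
Δθ = wrap(0.7484 − -1.5708) = 2.3192; ω₁ = Δθ/dt₁ = 2.3192
distance = √((4−-3)² + (3−-3.5)²) = 9.5525; v₂ = distance/dt₂ = 19.1050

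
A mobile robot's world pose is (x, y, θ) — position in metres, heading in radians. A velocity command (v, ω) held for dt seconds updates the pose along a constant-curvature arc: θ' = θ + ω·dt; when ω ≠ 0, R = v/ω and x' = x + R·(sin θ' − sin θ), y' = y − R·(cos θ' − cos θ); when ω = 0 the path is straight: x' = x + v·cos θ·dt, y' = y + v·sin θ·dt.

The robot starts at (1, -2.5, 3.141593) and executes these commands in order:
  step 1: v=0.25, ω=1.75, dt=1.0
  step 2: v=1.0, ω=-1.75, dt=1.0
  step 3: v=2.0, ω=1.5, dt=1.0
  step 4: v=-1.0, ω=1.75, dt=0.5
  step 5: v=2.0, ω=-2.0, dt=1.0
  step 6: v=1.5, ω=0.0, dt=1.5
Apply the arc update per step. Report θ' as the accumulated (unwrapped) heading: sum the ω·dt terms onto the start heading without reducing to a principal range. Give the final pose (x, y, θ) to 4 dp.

step 1: θ'=4.8916 (R=0.1429) → pose (0.8594, -2.6683, 4.8916)
step 2: θ'=3.1416 (R=-0.5714) → pose (0.2972, -3.3416, 3.1416)
step 3: θ'=4.6416 (R=1.3333) → pose (-1.0328, -4.5806, 4.6416)
step 4: θ'=5.5166 (R=-0.5714) → pose (-1.2064, -4.1286, 5.5166)
step 5: θ'=3.5166 (R=-1.0000) → pose (-1.5339, -5.7794, 3.5166)
step 6: θ'=3.5166 (straight) → pose (-3.6275, -6.6035, 3.5166)

(-3.6275, -6.6035, 3.5166)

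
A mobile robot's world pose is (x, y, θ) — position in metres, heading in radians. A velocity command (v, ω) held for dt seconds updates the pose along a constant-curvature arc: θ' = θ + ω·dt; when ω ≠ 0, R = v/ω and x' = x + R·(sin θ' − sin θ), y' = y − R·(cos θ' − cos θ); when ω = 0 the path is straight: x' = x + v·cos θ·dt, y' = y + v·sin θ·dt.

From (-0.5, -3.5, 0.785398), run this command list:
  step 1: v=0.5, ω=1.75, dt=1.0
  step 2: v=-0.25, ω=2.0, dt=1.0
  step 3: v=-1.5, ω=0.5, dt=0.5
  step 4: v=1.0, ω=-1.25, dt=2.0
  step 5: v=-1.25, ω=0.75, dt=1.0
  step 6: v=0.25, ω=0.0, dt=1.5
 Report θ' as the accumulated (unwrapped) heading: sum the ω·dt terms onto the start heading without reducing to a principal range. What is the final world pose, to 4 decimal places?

step 1: θ'=2.5354 (R=0.2857) → pose (-0.5392, -3.0632, 2.5354)
step 2: θ'=4.5354 (R=-0.1250) → pose (-0.3450, -2.9824, 4.5354)
step 3: θ'=4.7854 (R=-3.0000) → pose (-0.3061, -2.2354, 4.7854)
step 4: θ'=2.2854 (R=-0.8000) → pose (-1.7083, -2.8180, 2.2854)
step 5: θ'=3.0354 (R=-1.6667) → pose (-0.6260, -3.3831, 3.0354)
step 6: θ'=3.0354 (straight) → pose (-0.9989, -3.3434, 3.0354)

(-0.9989, -3.3434, 3.0354)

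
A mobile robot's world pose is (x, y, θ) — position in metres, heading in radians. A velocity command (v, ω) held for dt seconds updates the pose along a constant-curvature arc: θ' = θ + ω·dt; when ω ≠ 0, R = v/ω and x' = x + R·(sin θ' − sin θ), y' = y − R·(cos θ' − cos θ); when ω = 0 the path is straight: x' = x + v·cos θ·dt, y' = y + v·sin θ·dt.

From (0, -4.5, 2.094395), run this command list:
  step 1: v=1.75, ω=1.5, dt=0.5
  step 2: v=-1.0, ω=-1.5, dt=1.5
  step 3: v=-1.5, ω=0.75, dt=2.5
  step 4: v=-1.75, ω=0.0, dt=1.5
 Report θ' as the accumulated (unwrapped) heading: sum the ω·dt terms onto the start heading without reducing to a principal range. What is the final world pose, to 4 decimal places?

(1.4379, -10.0141, 2.4694)

step 1: θ'=2.8444 (R=1.1667) → pose (-0.6687, -3.9678, 2.8444)
step 2: θ'=0.5944 (R=0.6667) → pose (-0.4906, -5.1576, 0.5944)
step 3: θ'=2.4694 (R=-2.0000) → pose (-0.6160, -8.3795, 2.4694)
step 4: θ'=2.4694 (straight) → pose (1.4379, -10.0141, 2.4694)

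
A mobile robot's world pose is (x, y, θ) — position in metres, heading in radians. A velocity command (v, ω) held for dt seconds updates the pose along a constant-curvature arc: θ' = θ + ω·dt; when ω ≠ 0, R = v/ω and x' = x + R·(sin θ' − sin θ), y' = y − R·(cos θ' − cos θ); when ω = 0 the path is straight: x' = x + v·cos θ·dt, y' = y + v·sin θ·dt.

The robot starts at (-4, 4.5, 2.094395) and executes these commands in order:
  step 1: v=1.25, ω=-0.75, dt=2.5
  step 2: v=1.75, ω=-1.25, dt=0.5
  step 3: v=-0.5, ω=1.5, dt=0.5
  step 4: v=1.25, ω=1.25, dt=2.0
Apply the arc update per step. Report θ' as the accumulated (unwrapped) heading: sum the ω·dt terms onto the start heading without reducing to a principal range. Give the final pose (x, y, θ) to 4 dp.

(-2.3511, 8.7849, 2.8444)

step 1: θ'=0.2194 (R=-1.6667) → pose (-2.9194, 6.9600, 0.2194)
step 2: θ'=-0.4056 (R=-1.4000) → pose (-2.0623, 6.8800, -0.4056)
step 3: θ'=0.3444 (R=-0.3333) → pose (-2.3063, 6.8875, 0.3444)
step 4: θ'=2.8444 (R=1.0000) → pose (-2.3511, 8.7849, 2.8444)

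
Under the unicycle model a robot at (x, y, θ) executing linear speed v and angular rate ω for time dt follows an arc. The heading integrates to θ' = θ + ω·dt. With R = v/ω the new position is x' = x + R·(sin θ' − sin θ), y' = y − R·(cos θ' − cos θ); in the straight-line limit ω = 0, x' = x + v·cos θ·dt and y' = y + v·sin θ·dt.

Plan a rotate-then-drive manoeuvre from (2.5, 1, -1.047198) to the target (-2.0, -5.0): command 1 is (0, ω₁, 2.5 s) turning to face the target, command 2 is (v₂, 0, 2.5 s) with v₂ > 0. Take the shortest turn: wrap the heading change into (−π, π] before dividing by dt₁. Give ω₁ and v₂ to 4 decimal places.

ω₁ = -0.4668, v₂ = 3.0000

heading to target = atan2(-5−1, -2−2.5) = -2.2143
Δθ = wrap(-2.2143 − -1.0472) = -1.1671; ω₁ = Δθ/dt₁ = -0.4668
distance = √((-2−2.5)² + (-5−1)²) = 7.5000; v₂ = distance/dt₂ = 3.0000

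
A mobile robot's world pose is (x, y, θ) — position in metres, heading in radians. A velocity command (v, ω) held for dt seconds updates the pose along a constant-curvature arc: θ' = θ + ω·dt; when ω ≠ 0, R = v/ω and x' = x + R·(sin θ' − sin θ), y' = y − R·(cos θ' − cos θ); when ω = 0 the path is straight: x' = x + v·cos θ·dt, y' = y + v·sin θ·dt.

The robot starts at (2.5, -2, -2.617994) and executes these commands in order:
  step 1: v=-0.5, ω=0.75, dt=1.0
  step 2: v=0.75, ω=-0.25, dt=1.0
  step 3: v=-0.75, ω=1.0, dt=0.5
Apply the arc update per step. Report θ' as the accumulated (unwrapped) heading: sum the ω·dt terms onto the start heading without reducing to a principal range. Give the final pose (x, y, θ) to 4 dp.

(2.6063, -1.9454, -1.6180)

step 1: θ'=-1.8680 (R=-0.6667) → pose (2.8041, -1.6179, -1.8680)
step 2: θ'=-2.1180 (R=-3.0000) → pose (2.4976, -2.3002, -2.1180)
step 3: θ'=-1.6180 (R=-0.7500) → pose (2.6063, -1.9454, -1.6180)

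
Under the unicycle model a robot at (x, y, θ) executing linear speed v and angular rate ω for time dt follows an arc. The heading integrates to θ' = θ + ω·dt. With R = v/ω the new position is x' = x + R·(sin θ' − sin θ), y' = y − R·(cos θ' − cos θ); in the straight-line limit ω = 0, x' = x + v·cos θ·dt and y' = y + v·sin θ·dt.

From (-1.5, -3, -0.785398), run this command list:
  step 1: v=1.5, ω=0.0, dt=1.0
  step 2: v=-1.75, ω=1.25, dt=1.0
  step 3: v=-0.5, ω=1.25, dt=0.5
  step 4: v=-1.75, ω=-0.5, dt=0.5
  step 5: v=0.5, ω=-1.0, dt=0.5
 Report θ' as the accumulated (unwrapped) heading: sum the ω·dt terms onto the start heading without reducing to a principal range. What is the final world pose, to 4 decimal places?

step 1: θ'=-0.7854 (straight) → pose (-0.4393, -4.0607, -0.7854)
step 2: θ'=0.4646 (R=-1.4000) → pose (-2.0566, -3.7990, 0.4646)
step 3: θ'=1.0896 (R=-0.4000) → pose (-2.2319, -3.9715, 1.0896)
step 4: θ'=0.8396 (R=3.5000) → pose (-2.7292, -4.6887, 0.8396)
step 5: θ'=0.3396 (R=-0.5000) → pose (-2.5235, -4.5511, 0.3396)

(-2.5235, -4.5511, 0.3396)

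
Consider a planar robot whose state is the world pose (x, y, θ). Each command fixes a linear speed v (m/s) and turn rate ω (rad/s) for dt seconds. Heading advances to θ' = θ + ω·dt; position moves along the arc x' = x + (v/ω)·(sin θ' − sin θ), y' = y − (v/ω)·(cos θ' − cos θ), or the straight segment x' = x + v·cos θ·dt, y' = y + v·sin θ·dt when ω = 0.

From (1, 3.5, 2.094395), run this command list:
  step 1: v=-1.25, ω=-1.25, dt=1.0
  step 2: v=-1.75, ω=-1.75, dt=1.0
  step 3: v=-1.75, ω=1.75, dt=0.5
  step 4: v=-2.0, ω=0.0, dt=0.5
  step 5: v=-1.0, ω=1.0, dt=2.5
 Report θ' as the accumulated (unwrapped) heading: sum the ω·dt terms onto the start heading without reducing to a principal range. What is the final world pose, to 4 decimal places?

step 1: θ'=0.8444 (R=1.0000) → pose (0.8815, 2.3358, 0.8444)
step 2: θ'=-0.9056 (R=1.0000) → pose (-0.6528, 2.3828, -0.9056)
step 3: θ'=-0.0306 (R=-1.0000) → pose (-1.4090, 2.7651, -0.0306)
step 4: θ'=-0.0306 (straight) → pose (-2.4086, 2.7957, -0.0306)
step 5: θ'=2.4694 (R=-1.0000) → pose (-3.0619, 1.0137, 2.4694)

(-3.0619, 1.0137, 2.4694)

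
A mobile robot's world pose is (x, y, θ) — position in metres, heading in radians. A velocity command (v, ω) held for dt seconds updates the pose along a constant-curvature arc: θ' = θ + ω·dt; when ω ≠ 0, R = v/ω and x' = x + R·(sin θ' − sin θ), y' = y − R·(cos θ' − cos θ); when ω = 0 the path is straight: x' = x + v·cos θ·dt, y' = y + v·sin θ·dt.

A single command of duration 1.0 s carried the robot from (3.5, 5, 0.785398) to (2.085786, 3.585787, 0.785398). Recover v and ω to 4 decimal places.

v = -2.0000, ω = 0.0000

Δθ = 0.785398 − 0.785398 = 0.000000
ω = Δθ/dt = 0.000000/1.0 = 0.0000
ω = 0 → v = (Δx·cos θ + Δy·sin θ)/dt = -2.0000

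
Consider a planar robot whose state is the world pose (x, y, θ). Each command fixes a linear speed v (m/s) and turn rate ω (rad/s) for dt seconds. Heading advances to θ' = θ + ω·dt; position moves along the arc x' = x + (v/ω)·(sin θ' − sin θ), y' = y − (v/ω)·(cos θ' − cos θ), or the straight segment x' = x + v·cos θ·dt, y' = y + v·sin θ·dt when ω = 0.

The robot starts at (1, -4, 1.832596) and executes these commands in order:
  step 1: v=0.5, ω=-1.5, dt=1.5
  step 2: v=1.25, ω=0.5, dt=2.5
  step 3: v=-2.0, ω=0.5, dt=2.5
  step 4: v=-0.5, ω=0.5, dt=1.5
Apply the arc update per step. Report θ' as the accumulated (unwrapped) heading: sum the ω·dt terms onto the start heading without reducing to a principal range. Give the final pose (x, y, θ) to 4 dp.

step 1: θ'=-0.4174 (R=-0.3333) → pose (1.4571, -3.6090, -0.4174)
step 2: θ'=0.8326 (R=2.5000) → pose (4.3198, -3.0060, 0.8326)
step 3: θ'=2.0826 (R=-4.0000) → pose (3.7910, -7.6569, 2.0826)
step 4: θ'=2.8326 (R=-1.0000) → pose (4.3588, -8.1198, 2.8326)

(4.3588, -8.1198, 2.8326)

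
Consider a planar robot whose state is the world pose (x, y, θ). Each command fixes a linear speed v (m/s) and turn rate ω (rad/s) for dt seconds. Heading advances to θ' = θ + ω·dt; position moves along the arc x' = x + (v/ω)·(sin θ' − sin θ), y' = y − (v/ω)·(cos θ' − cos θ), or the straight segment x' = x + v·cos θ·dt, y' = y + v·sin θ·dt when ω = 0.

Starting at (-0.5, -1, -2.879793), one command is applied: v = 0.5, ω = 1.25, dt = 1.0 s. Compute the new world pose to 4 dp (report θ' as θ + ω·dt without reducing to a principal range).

(-0.7958, -1.3628, -1.6298)

θ' = -2.8798 + 1.25·1.0 = -1.6298
R = v/ω = 0.5/1.25 = 0.4000
x' = -0.5 + 0.4000·(sin -1.6298 − sin -2.8798) = -0.7958
y' = -1 − 0.4000·(cos -1.6298 − cos -2.8798) = -1.3628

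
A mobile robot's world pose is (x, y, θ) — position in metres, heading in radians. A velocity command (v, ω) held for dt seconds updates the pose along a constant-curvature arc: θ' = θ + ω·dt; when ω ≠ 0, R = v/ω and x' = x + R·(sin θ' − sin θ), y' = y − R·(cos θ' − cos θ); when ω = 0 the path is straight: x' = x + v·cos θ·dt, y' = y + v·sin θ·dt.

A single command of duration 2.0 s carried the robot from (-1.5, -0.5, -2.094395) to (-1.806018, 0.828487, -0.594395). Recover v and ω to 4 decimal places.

v = -0.7500, ω = 0.7500

Δθ = -0.594395 − -2.094395 = 1.500000
ω = Δθ/dt = 1.500000/2.0 = 0.7500
R = −Δy/(cos θ' − cos θ) = -1.0000
v = R·ω = -1.0000·0.7500 = -0.7500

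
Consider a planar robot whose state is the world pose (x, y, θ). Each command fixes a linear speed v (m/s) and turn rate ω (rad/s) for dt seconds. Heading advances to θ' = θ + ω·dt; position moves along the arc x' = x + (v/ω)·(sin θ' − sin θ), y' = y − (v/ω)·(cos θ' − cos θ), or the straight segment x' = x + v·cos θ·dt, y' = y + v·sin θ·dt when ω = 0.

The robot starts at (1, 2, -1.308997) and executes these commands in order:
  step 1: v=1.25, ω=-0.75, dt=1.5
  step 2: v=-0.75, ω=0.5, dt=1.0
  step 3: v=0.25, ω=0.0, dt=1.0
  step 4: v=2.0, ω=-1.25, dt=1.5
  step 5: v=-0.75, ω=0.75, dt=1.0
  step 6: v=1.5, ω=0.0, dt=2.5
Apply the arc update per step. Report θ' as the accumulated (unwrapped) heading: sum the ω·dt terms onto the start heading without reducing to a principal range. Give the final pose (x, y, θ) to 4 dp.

(-4.7099, -0.5334, -3.0590)

step 1: θ'=-2.4340 (R=-1.6667) → pose (0.4735, 0.3021, -2.4340)
step 2: θ'=-1.9340 (R=-1.5000) → pose (0.9006, 0.9091, -1.9340)
step 3: θ'=-1.9340 (straight) → pose (0.8118, 0.6754, -1.9340)
step 4: θ'=-3.8090 (R=-1.6000) → pose (-1.6742, -0.0129, -3.8090)
step 5: θ'=-3.0590 (R=-1.0000) → pose (-0.9727, -0.2240, -3.0590)
step 6: θ'=-3.0590 (straight) → pose (-4.7099, -0.5334, -3.0590)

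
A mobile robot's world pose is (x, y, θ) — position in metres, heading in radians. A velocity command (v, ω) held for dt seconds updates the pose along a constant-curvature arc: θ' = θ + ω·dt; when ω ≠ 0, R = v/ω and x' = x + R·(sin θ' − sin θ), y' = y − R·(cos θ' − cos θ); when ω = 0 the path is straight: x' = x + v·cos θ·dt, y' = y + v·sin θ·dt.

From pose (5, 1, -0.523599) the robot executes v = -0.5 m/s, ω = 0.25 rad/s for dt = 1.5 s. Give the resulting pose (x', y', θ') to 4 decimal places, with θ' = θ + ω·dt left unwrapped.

θ' = -0.5236 + 0.25·1.5 = -0.1486
R = v/ω = -0.5/0.25 = -2.0000
x' = 5 + -2.0000·(sin -0.1486 − sin -0.5236) = 4.2961
y' = 1 − -2.0000·(cos -0.1486 − cos -0.5236) = 1.2459

(4.2961, 1.2459, -0.1486)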